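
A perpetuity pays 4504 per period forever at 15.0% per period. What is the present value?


PV = PMT / i
= 4504 / 0.15
= 30026.6667


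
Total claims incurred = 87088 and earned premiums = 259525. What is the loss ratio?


Loss ratio = claims / premiums
= 87088 / 259525
= 0.3356


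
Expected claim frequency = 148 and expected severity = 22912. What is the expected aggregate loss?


E[S] = E[N] * E[X]
= 148 * 22912
= 3.3910e+06


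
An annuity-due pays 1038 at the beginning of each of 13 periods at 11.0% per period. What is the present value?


PV_due = PMT * (1-(1+i)^(-n))/i * (1+i)
PV_immediate = 7006.3655
PV_due = 7006.3655 * 1.11
= 7777.0657


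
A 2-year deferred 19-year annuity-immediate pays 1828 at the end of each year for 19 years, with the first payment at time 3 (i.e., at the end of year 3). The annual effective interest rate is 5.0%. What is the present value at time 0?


PV at time 2 of the 19-year annuity-immediate:
a_n = 1828 * (1-(1+0.05)^(-19))/0.05 = 22091.9665
Discount back 2 years to time 0:
PV = 22091.9665 * (1+0.05)^(-2)
= 22091.9665 * 0.907029
= 20038.0649


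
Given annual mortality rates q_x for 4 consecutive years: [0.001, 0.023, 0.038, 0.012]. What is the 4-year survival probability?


p_k = 1 - q_k for each year
Survival = product of (1 - q_k)
= 0.999 * 0.977 * 0.962 * 0.988
= 0.9277


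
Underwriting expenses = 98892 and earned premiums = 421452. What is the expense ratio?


Expense ratio = expenses / premiums
= 98892 / 421452
= 0.2346


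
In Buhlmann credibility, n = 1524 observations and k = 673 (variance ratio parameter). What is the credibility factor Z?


Z = n / (n + k)
= 1524 / (1524 + 673)
= 1524 / 2197
= 0.6937


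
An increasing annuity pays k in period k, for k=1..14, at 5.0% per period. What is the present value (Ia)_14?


(Ia)_n = sum_{k=1}^{n} k * v^k, v = 1/(1+i)
v = 0.952381
Sum computed term by term:
(Ia)_14 = 66.4524


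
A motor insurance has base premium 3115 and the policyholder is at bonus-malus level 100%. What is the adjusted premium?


adjusted = base * BM_level / 100
= 3115 * 100 / 100
= 3115 * 1.0
= 3115.0


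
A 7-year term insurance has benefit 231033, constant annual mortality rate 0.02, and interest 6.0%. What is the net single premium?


NSP = benefit * sum_{k=0}^{n-1} k_p_x * q * v^(k+1)
With constant q=0.02, v=0.943396
Sum = 0.105662
NSP = 231033 * 0.105662
= 24411.3475


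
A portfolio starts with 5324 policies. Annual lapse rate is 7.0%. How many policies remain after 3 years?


remaining = initial * (1 - lapse)^years
= 5324 * (1 - 0.07)^3
= 5324 * 0.804357
= 4282.3967


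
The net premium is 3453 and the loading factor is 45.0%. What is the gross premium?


Gross = net * (1 + loading)
= 3453 * (1 + 0.45)
= 3453 * 1.45
= 5006.85


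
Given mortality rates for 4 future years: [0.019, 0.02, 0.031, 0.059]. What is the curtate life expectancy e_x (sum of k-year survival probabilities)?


e_x = sum_{k=1}^{n} k_p_x
k_p_x values:
  1_p_x = 0.981
  2_p_x = 0.96138
  3_p_x = 0.931577
  4_p_x = 0.876614
e_x = 3.7506


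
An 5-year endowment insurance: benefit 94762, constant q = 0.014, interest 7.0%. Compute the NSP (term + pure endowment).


Term component = 5299.4832
Pure endowment = 5_p_x * v^5 * benefit = 0.931933 * 0.712986 * 94762 = 62965.101
NSP = 68264.5842


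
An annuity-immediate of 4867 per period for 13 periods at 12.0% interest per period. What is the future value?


FV = PMT * ((1+i)^n - 1) / i
= 4867 * ((1.12)^13 - 1) / 0.12
= 4867 * (4.363493 - 1) / 0.12
= 136417.6748


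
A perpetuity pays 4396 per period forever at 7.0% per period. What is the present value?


PV = PMT / i
= 4396 / 0.07
= 62800.0


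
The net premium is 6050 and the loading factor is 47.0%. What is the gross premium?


Gross = net * (1 + loading)
= 6050 * (1 + 0.47)
= 6050 * 1.47
= 8893.5


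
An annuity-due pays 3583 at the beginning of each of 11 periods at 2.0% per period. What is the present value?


PV_due = PMT * (1-(1+i)^(-n))/i * (1+i)
PV_immediate = 35066.2765
PV_due = 35066.2765 * 1.02
= 35767.6021


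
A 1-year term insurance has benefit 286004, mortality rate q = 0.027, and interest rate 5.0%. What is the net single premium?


NSP = benefit * q * v
v = 1/(1+i) = 0.952381
NSP = 286004 * 0.027 * 0.952381
= 7354.3886


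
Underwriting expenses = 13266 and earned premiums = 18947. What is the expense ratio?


Expense ratio = expenses / premiums
= 13266 / 18947
= 0.7002


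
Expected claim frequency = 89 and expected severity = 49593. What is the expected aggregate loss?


E[S] = E[N] * E[X]
= 89 * 49593
= 4.4138e+06


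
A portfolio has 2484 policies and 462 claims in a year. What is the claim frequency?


frequency = claims / policies
= 462 / 2484
= 0.186


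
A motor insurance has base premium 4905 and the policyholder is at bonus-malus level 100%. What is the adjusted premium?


adjusted = base * BM_level / 100
= 4905 * 100 / 100
= 4905 * 1.0
= 4905.0


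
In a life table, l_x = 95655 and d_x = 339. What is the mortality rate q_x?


q_x = d_x / l_x
= 339 / 95655
= 0.0035


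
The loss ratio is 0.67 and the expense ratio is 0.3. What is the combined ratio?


Combined ratio = loss ratio + expense ratio
= 0.67 + 0.3
= 0.97


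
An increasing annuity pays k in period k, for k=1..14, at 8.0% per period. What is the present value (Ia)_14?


(Ia)_n = sum_{k=1}^{n} k * v^k, v = 1/(1+i)
v = 0.925926
Sum computed term by term:
(Ia)_14 = 51.7165


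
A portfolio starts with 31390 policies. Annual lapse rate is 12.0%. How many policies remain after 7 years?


remaining = initial * (1 - lapse)^years
= 31390 * (1 - 0.12)^7
= 31390 * 0.408676
= 12828.327


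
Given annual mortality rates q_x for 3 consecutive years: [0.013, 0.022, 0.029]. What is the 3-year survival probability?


p_k = 1 - q_k for each year
Survival = product of (1 - q_k)
= 0.987 * 0.978 * 0.971
= 0.9373


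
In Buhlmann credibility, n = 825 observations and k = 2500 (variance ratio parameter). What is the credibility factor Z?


Z = n / (n + k)
= 825 / (825 + 2500)
= 825 / 3325
= 0.2481


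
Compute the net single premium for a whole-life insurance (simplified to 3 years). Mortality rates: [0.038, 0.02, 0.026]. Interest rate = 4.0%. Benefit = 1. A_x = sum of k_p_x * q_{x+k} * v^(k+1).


v = 0.961538
Year 0: k_p_x=1.0, q=0.038, term=0.036538
Year 1: k_p_x=0.962, q=0.02, term=0.017788
Year 2: k_p_x=0.94276, q=0.026, term=0.021791
A_x = 0.0761


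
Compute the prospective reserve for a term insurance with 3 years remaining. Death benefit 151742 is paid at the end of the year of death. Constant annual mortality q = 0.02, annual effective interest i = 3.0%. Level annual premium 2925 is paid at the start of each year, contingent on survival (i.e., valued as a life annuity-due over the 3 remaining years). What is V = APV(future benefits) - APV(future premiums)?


v = 1/(1+i) = 0.970874
APV(future benefits) per unit = sum_{k=0}^{2} k_p_x * q * v^(k+1) = 0.05547
APV(future benefits) = 151742 * 0.05547 = 8417.1889
Life annuity-due factor ä_{x:3} = sum_{k=0}^{2} k_p_x * v^k = 2.856725
APV(future premiums) = 2925 * 2.856725 = 8355.9219
V = 8417.1889 - 8355.9219
= 61.2671


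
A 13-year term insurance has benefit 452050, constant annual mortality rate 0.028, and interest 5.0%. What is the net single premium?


NSP = benefit * sum_{k=0}^{n-1} k_p_x * q * v^(k+1)
With constant q=0.028, v=0.952381
Sum = 0.227372
NSP = 452050 * 0.227372
= 102783.47


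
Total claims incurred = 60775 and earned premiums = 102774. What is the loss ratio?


Loss ratio = claims / premiums
= 60775 / 102774
= 0.5913


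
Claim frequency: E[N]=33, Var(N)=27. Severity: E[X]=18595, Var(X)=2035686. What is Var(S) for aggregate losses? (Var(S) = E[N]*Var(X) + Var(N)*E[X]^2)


Var(S) = E[N]*Var(X) + Var(N)*E[X]^2
= 33*2035686 + 27*18595^2
= 67177638 + 9335898675
= 9.4031e+09


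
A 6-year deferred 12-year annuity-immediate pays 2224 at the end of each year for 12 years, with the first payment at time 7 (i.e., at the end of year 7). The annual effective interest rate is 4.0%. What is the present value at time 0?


PV at time 6 of the 12-year annuity-immediate:
a_n = 2224 * (1-(1+0.04)^(-12))/0.04 = 20872.404
Discount back 6 years to time 0:
PV = 20872.404 * (1+0.04)^(-6)
= 20872.404 * 0.790315
= 16495.7641


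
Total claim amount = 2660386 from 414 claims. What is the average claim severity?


severity = total / number
= 2660386 / 414
= 6426.0531


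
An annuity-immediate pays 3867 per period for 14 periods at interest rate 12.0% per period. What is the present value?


PV = PMT * (1 - (1+i)^(-n)) / i
= 3867 * (1 - (1+0.12)^(-14)) / 0.12
= 3867 * (1 - 0.20462) / 0.12
= 3867 * 6.628168
= 25631.1265


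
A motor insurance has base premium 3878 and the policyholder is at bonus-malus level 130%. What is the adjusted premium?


adjusted = base * BM_level / 100
= 3878 * 130 / 100
= 3878 * 1.3
= 5041.4


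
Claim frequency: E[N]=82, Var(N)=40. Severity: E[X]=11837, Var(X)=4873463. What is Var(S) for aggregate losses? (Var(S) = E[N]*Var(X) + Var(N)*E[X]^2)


Var(S) = E[N]*Var(X) + Var(N)*E[X]^2
= 82*4873463 + 40*11837^2
= 399623966 + 5604582760
= 6.0042e+09


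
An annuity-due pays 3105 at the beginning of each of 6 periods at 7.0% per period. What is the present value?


PV_due = PMT * (1-(1+i)^(-n))/i * (1+i)
PV_immediate = 14800.1056
PV_due = 14800.1056 * 1.07
= 15836.113


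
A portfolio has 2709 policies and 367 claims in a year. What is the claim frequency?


frequency = claims / policies
= 367 / 2709
= 0.1355


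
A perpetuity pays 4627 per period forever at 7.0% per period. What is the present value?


PV = PMT / i
= 4627 / 0.07
= 66100.0


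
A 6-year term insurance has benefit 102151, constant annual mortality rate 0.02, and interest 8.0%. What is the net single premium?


NSP = benefit * sum_{k=0}^{n-1} k_p_x * q * v^(k+1)
With constant q=0.02, v=0.925926
Sum = 0.088354
NSP = 102151 * 0.088354
= 9025.4298


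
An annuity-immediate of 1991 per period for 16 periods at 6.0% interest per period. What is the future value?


FV = PMT * ((1+i)^n - 1) / i
= 1991 * ((1.06)^16 - 1) / 0.06
= 1991 * (2.540352 - 1) / 0.06
= 51114.0034


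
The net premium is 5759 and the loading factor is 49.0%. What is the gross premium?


Gross = net * (1 + loading)
= 5759 * (1 + 0.49)
= 5759 * 1.49
= 8580.91


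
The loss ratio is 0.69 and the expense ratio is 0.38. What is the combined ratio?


Combined ratio = loss ratio + expense ratio
= 0.69 + 0.38
= 1.07


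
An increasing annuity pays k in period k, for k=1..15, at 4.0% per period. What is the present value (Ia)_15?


(Ia)_n = sum_{k=1}^{n} k * v^k, v = 1/(1+i)
v = 0.961538
Sum computed term by term:
(Ia)_15 = 80.8539


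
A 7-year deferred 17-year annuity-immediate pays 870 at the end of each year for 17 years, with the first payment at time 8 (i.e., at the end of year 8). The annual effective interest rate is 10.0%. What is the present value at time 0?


PV at time 7 of the 17-year annuity-immediate:
a_n = 870 * (1-(1+0.1)^(-17))/0.1 = 6978.7514
Discount back 7 years to time 0:
PV = 6978.7514 * (1+0.1)^(-7)
= 6978.7514 * 0.513158
= 3581.2029


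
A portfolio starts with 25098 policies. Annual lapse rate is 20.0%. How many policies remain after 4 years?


remaining = initial * (1 - lapse)^years
= 25098 * (1 - 0.2)^4
= 25098 * 0.4096
= 10280.1408


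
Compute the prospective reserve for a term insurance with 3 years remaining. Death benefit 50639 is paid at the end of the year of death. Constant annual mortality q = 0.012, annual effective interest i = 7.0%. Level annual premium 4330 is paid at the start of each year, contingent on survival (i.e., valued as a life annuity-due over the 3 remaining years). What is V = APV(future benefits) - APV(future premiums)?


v = 1/(1+i) = 0.934579
APV(future benefits) per unit = sum_{k=0}^{2} k_p_x * q * v^(k+1) = 0.031132
APV(future benefits) = 50639 * 0.031132 = 1576.5103
Life annuity-due factor ä_{x:3} = sum_{k=0}^{2} k_p_x * v^k = 2.775966
APV(future premiums) = 4330 * 2.775966 = 12019.9348
V = 1576.5103 - 12019.9348
= -10443.4245


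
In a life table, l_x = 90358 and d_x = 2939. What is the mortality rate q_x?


q_x = d_x / l_x
= 2939 / 90358
= 0.0325


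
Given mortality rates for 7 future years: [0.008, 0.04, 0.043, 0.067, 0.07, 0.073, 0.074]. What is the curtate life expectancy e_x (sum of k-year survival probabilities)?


e_x = sum_{k=1}^{n} k_p_x
k_p_x values:
  1_p_x = 0.992
  2_p_x = 0.95232
  3_p_x = 0.91137
  4_p_x = 0.850308
  5_p_x = 0.790787
  6_p_x = 0.733059
  7_p_x = 0.678813
e_x = 5.9087


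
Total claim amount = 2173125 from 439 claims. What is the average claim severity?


severity = total / number
= 2173125 / 439
= 4950.1708


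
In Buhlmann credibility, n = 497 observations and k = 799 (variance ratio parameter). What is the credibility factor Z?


Z = n / (n + k)
= 497 / (497 + 799)
= 497 / 1296
= 0.3835


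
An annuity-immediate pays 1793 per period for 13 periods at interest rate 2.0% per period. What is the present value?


PV = PMT * (1 - (1+i)^(-n)) / i
= 1793 * (1 - (1+0.02)^(-13)) / 0.02
= 1793 * (1 - 0.773033) / 0.02
= 1793 * 11.348374
= 20347.6341


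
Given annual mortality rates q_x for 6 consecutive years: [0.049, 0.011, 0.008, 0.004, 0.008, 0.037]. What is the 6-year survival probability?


p_k = 1 - q_k for each year
Survival = product of (1 - q_k)
= 0.951 * 0.989 * 0.992 * 0.996 * 0.992 * 0.963
= 0.8877


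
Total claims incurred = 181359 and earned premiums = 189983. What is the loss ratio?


Loss ratio = claims / premiums
= 181359 / 189983
= 0.9546


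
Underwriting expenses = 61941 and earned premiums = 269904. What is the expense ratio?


Expense ratio = expenses / premiums
= 61941 / 269904
= 0.2295


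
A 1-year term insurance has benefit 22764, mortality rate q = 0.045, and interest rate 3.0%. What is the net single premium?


NSP = benefit * q * v
v = 1/(1+i) = 0.970874
NSP = 22764 * 0.045 * 0.970874
= 994.5437


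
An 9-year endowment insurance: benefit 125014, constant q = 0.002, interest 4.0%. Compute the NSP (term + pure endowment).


Term component = 1845.2014
Pure endowment = 9_p_x * v^9 * benefit = 0.982143 * 0.702587 * 125014 = 86264.7701
NSP = 88109.9715


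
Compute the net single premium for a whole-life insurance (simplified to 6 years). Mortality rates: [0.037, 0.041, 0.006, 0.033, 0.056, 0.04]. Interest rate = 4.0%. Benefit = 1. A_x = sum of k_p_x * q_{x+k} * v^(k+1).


v = 0.961538
Year 0: k_p_x=1.0, q=0.037, term=0.035577
Year 1: k_p_x=0.963, q=0.041, term=0.036504
Year 2: k_p_x=0.923517, q=0.006, term=0.004926
Year 3: k_p_x=0.917976, q=0.033, term=0.025895
Year 4: k_p_x=0.887683, q=0.056, term=0.040858
Year 5: k_p_x=0.837972, q=0.04, term=0.02649
A_x = 0.1703


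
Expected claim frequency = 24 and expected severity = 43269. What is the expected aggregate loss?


E[S] = E[N] * E[X]
= 24 * 43269
= 1.0385e+06


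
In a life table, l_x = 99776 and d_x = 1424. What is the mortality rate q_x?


q_x = d_x / l_x
= 1424 / 99776
= 0.0143


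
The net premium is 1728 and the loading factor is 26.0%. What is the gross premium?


Gross = net * (1 + loading)
= 1728 * (1 + 0.26)
= 1728 * 1.26
= 2177.28


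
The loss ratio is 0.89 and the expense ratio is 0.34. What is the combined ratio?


Combined ratio = loss ratio + expense ratio
= 0.89 + 0.34
= 1.23


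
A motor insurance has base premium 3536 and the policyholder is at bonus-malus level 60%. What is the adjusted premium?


adjusted = base * BM_level / 100
= 3536 * 60 / 100
= 3536 * 0.6
= 2121.6


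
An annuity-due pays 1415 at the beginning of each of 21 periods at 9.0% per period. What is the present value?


PV_due = PMT * (1-(1+i)^(-n))/i * (1+i)
PV_immediate = 13148.5249
PV_due = 13148.5249 * 1.09
= 14331.8921


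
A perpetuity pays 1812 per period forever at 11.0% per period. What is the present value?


PV = PMT / i
= 1812 / 0.11
= 16472.7273


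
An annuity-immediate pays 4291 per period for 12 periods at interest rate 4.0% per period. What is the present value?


PV = PMT * (1 - (1+i)^(-n)) / i
= 4291 * (1 - (1+0.04)^(-12)) / 0.04
= 4291 * (1 - 0.624597) / 0.04
= 4291 * 9.385074
= 40271.3515


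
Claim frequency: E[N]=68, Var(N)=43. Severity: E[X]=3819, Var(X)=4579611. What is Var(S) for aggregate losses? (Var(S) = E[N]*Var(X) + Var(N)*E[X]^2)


Var(S) = E[N]*Var(X) + Var(N)*E[X]^2
= 68*4579611 + 43*3819^2
= 311413548 + 627144723
= 9.3856e+08


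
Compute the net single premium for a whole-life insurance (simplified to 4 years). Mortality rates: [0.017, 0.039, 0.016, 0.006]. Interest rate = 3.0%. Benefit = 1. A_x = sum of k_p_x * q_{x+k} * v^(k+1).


v = 0.970874
Year 0: k_p_x=1.0, q=0.017, term=0.016505
Year 1: k_p_x=0.983, q=0.039, term=0.036136
Year 2: k_p_x=0.944663, q=0.016, term=0.013832
Year 3: k_p_x=0.929548, q=0.006, term=0.004955
A_x = 0.0714


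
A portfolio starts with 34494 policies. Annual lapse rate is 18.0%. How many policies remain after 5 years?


remaining = initial * (1 - lapse)^years
= 34494 * (1 - 0.18)^5
= 34494 * 0.37074
= 12788.3002


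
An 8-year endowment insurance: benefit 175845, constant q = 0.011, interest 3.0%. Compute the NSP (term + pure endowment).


Term component = 13089.1524
Pure endowment = 8_p_x * v^8 * benefit = 0.915314 * 0.789409 * 175845 = 127058.1592
NSP = 140147.3116


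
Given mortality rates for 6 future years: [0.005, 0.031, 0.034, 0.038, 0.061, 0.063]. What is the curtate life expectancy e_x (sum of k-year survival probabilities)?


e_x = sum_{k=1}^{n} k_p_x
k_p_x values:
  1_p_x = 0.995
  2_p_x = 0.964155
  3_p_x = 0.931374
  4_p_x = 0.895982
  5_p_x = 0.841327
  6_p_x = 0.788323
e_x = 5.4162


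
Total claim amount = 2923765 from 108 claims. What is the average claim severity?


severity = total / number
= 2923765 / 108
= 27071.8981


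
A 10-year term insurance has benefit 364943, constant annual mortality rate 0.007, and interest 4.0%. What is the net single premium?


NSP = benefit * sum_{k=0}^{n-1} k_p_x * q * v^(k+1)
With constant q=0.007, v=0.961538
Sum = 0.055146
NSP = 364943 * 0.055146
= 20124.993


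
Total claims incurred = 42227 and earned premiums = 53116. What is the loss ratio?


Loss ratio = claims / premiums
= 42227 / 53116
= 0.795


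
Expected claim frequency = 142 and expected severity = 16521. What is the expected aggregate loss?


E[S] = E[N] * E[X]
= 142 * 16521
= 2.3460e+06


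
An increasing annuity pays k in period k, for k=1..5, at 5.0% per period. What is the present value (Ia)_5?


(Ia)_n = sum_{k=1}^{n} k * v^k, v = 1/(1+i)
v = 0.952381
Sum computed term by term:
(Ia)_5 = 12.5664


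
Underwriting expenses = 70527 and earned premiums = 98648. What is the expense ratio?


Expense ratio = expenses / premiums
= 70527 / 98648
= 0.7149


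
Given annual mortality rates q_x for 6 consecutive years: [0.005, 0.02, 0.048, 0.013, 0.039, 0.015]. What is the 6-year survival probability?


p_k = 1 - q_k for each year
Survival = product of (1 - q_k)
= 0.995 * 0.98 * 0.952 * 0.987 * 0.961 * 0.985
= 0.8673


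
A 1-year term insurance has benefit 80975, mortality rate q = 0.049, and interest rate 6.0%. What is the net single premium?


NSP = benefit * q * v
v = 1/(1+i) = 0.943396
NSP = 80975 * 0.049 * 0.943396
= 3743.184


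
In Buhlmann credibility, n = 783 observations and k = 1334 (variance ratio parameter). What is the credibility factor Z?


Z = n / (n + k)
= 783 / (783 + 1334)
= 783 / 2117
= 0.3699


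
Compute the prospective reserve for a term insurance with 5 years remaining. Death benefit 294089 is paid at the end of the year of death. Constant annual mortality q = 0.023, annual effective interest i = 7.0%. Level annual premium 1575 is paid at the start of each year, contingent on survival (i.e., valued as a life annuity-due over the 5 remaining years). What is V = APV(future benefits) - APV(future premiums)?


v = 1/(1+i) = 0.934579
APV(future benefits) per unit = sum_{k=0}^{4} k_p_x * q * v^(k+1) = 0.090348
APV(future benefits) = 294089 * 0.090348 = 26570.4342
Life annuity-due factor ä_{x:5} = sum_{k=0}^{4} k_p_x * v^k = 4.203159
APV(future premiums) = 1575 * 4.203159 = 6619.9753
V = 26570.4342 - 6619.9753
= 19950.4589


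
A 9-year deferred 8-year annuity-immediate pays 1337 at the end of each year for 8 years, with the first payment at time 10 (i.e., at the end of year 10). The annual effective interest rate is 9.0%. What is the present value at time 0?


PV at time 9 of the 8-year annuity-immediate:
a_n = 1337 * (1-(1+0.09)^(-8))/0.09 = 7400.0532
Discount back 9 years to time 0:
PV = 7400.0532 * (1+0.09)^(-9)
= 7400.0532 * 0.460428
= 3407.19


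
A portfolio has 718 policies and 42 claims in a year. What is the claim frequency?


frequency = claims / policies
= 42 / 718
= 0.0585


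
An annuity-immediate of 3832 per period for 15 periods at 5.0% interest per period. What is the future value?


FV = PMT * ((1+i)^n - 1) / i
= 3832 * ((1.05)^15 - 1) / 0.05
= 3832 * (2.078928 - 1) / 0.05
= 82689.0557


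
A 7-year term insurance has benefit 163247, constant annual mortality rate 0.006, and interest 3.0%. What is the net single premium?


NSP = benefit * sum_{k=0}^{n-1} k_p_x * q * v^(k+1)
With constant q=0.006, v=0.970874
Sum = 0.036742
NSP = 163247 * 0.036742
= 5997.9599


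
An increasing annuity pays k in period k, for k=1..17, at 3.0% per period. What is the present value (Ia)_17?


(Ia)_n = sum_{k=1}^{n} k * v^k, v = 1/(1+i)
v = 0.970874
Sum computed term by term:
(Ia)_17 = 109.1941


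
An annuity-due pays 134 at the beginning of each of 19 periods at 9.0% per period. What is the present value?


PV_due = PMT * (1-(1+i)^(-n))/i * (1+i)
PV_immediate = 1199.3154
PV_due = 1199.3154 * 1.09
= 1307.2538


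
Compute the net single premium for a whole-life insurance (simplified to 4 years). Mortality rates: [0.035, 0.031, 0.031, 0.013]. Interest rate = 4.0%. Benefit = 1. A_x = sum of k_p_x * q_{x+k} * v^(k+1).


v = 0.961538
Year 0: k_p_x=1.0, q=0.035, term=0.033654
Year 1: k_p_x=0.965, q=0.031, term=0.027658
Year 2: k_p_x=0.935085, q=0.031, term=0.02577
Year 3: k_p_x=0.906097, q=0.013, term=0.010069
A_x = 0.0972


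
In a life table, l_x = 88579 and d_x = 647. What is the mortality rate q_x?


q_x = d_x / l_x
= 647 / 88579
= 0.0073


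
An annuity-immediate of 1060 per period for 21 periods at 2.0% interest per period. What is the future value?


FV = PMT * ((1+i)^n - 1) / i
= 1060 * ((1.02)^21 - 1) / 0.02
= 1060 * (1.515666 - 1) / 0.02
= 27330.3162


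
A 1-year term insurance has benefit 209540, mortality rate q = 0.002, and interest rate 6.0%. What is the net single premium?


NSP = benefit * q * v
v = 1/(1+i) = 0.943396
NSP = 209540 * 0.002 * 0.943396
= 395.3585


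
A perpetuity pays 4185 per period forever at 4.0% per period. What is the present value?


PV = PMT / i
= 4185 / 0.04
= 104625.0


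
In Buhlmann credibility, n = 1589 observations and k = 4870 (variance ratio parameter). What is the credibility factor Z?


Z = n / (n + k)
= 1589 / (1589 + 4870)
= 1589 / 6459
= 0.246


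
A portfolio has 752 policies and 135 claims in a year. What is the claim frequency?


frequency = claims / policies
= 135 / 752
= 0.1795


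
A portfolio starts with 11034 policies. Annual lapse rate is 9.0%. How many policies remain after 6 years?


remaining = initial * (1 - lapse)^years
= 11034 * (1 - 0.09)^6
= 11034 * 0.567869
= 6265.8693


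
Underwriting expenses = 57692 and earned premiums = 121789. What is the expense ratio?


Expense ratio = expenses / premiums
= 57692 / 121789
= 0.4737


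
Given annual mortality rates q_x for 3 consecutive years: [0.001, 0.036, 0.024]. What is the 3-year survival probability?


p_k = 1 - q_k for each year
Survival = product of (1 - q_k)
= 0.999 * 0.964 * 0.976
= 0.9399


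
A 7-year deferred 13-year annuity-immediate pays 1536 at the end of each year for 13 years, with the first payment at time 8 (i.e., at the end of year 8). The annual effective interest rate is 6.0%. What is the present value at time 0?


PV at time 7 of the 13-year annuity-immediate:
a_n = 1536 * (1-(1+0.06)^(-13))/0.06 = 13597.721
Discount back 7 years to time 0:
PV = 13597.721 * (1+0.06)^(-7)
= 13597.721 * 0.665057
= 9043.2611


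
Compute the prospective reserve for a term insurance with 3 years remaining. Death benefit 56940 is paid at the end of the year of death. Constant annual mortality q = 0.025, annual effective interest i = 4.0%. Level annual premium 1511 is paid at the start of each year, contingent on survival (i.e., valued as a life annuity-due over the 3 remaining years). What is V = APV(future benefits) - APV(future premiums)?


v = 1/(1+i) = 0.961538
APV(future benefits) per unit = sum_{k=0}^{2} k_p_x * q * v^(k+1) = 0.067702
APV(future benefits) = 56940 * 0.067702 = 3854.9561
Life annuity-due factor ä_{x:3} = sum_{k=0}^{2} k_p_x * v^k = 2.816406
APV(future premiums) = 1511 * 2.816406 = 4255.5898
V = 3854.9561 - 4255.5898
= -400.6338


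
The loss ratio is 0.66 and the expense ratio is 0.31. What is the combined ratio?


Combined ratio = loss ratio + expense ratio
= 0.66 + 0.31
= 0.97


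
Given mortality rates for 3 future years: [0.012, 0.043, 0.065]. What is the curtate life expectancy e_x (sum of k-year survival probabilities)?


e_x = sum_{k=1}^{n} k_p_x
k_p_x values:
  1_p_x = 0.988
  2_p_x = 0.945516
  3_p_x = 0.884057
e_x = 2.8176


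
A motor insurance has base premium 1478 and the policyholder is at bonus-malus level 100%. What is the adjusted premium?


adjusted = base * BM_level / 100
= 1478 * 100 / 100
= 1478 * 1.0
= 1478.0


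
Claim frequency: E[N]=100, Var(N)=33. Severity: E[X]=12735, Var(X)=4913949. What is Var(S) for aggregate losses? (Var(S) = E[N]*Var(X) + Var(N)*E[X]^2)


Var(S) = E[N]*Var(X) + Var(N)*E[X]^2
= 100*4913949 + 33*12735^2
= 491394900 + 5351947425
= 5.8433e+09


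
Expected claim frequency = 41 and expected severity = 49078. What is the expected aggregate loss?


E[S] = E[N] * E[X]
= 41 * 49078
= 2.0122e+06


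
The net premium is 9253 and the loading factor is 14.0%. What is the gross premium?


Gross = net * (1 + loading)
= 9253 * (1 + 0.14)
= 9253 * 1.14
= 10548.42


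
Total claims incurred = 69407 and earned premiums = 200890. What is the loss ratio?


Loss ratio = claims / premiums
= 69407 / 200890
= 0.3455


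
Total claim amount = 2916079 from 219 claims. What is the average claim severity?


severity = total / number
= 2916079 / 219
= 13315.4292


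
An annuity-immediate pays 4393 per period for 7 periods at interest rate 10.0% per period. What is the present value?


PV = PMT * (1 - (1+i)^(-n)) / i
= 4393 * (1 - (1+0.1)^(-7)) / 0.1
= 4393 * (1 - 0.513158) / 0.1
= 4393 * 4.868419
= 21386.9639


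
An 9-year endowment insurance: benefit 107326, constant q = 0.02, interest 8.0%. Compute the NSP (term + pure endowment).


Term component = 12512.4631
Pure endowment = 9_p_x * v^9 * benefit = 0.833748 * 0.500249 * 107326 = 44763.6844
NSP = 57276.1476


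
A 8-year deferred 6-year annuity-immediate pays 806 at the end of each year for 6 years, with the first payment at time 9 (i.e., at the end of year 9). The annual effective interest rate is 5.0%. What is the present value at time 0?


PV at time 8 of the 6-year annuity-immediate:
a_n = 806 * (1-(1+0.05)^(-6))/0.05 = 4091.0078
Discount back 8 years to time 0:
PV = 4091.0078 * (1+0.05)^(-8)
= 4091.0078 * 0.676839
= 2768.9551


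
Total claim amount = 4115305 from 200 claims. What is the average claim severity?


severity = total / number
= 4115305 / 200
= 20576.525


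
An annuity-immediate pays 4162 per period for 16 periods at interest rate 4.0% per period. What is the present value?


PV = PMT * (1 - (1+i)^(-n)) / i
= 4162 * (1 - (1+0.04)^(-16)) / 0.04
= 4162 * (1 - 0.533908) / 0.04
= 4162 * 11.652296
= 48496.8543


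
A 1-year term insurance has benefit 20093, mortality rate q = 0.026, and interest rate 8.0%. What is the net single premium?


NSP = benefit * q * v
v = 1/(1+i) = 0.925926
NSP = 20093 * 0.026 * 0.925926
= 483.7204


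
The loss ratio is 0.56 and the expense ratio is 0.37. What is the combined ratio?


Combined ratio = loss ratio + expense ratio
= 0.56 + 0.37
= 0.93


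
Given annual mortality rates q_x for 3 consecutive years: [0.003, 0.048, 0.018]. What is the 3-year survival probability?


p_k = 1 - q_k for each year
Survival = product of (1 - q_k)
= 0.997 * 0.952 * 0.982
= 0.9321


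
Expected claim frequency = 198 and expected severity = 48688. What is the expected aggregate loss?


E[S] = E[N] * E[X]
= 198 * 48688
= 9.6402e+06


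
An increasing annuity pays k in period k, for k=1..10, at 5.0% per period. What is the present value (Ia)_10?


(Ia)_n = sum_{k=1}^{n} k * v^k, v = 1/(1+i)
v = 0.952381
Sum computed term by term:
(Ia)_10 = 39.3738


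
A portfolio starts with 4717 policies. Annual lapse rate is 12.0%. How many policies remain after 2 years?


remaining = initial * (1 - lapse)^years
= 4717 * (1 - 0.12)^2
= 4717 * 0.7744
= 3652.8448


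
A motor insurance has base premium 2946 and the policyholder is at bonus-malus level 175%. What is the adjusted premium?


adjusted = base * BM_level / 100
= 2946 * 175 / 100
= 2946 * 1.75
= 5155.5


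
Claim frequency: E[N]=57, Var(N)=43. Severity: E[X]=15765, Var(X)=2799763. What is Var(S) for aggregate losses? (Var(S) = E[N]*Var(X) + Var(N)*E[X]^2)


Var(S) = E[N]*Var(X) + Var(N)*E[X]^2
= 57*2799763 + 43*15765^2
= 159586491 + 10687014675
= 1.0847e+10


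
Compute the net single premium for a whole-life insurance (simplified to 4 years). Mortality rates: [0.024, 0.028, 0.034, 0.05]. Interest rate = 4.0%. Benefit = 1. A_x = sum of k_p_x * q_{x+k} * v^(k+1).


v = 0.961538
Year 0: k_p_x=1.0, q=0.024, term=0.023077
Year 1: k_p_x=0.976, q=0.028, term=0.025266
Year 2: k_p_x=0.948672, q=0.034, term=0.028674
Year 3: k_p_x=0.916417, q=0.05, term=0.039168
A_x = 0.1162


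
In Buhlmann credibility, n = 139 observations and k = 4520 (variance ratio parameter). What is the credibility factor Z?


Z = n / (n + k)
= 139 / (139 + 4520)
= 139 / 4659
= 0.0298


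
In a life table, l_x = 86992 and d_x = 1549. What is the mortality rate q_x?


q_x = d_x / l_x
= 1549 / 86992
= 0.0178


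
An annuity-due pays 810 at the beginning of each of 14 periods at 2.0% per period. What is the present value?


PV_due = PMT * (1-(1+i)^(-n))/i * (1+i)
PV_immediate = 9806.0615
PV_due = 9806.0615 * 1.02
= 10002.1827


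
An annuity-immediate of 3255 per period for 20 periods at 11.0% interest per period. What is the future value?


FV = PMT * ((1+i)^n - 1) / i
= 3255 * ((1.11)^20 - 1) / 0.11
= 3255 * (8.062312 - 1) / 0.11
= 208980.2186


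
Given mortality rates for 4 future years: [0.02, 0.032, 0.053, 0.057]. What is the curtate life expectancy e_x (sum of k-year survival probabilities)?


e_x = sum_{k=1}^{n} k_p_x
k_p_x values:
  1_p_x = 0.98
  2_p_x = 0.94864
  3_p_x = 0.898362
  4_p_x = 0.847155
e_x = 3.6742


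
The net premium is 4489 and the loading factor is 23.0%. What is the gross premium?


Gross = net * (1 + loading)
= 4489 * (1 + 0.23)
= 4489 * 1.23
= 5521.47


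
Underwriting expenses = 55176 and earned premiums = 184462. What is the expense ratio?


Expense ratio = expenses / premiums
= 55176 / 184462
= 0.2991


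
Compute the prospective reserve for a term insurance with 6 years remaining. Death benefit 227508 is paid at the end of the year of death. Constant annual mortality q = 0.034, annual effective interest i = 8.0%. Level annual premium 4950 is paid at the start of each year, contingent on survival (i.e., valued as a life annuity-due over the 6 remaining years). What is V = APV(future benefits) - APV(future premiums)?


v = 1/(1+i) = 0.925926
APV(future benefits) per unit = sum_{k=0}^{5} k_p_x * q * v^(k+1) = 0.145526
APV(future benefits) = 227508 * 0.145526 = 33108.3713
Life annuity-due factor ä_{x:6} = sum_{k=0}^{5} k_p_x * v^k = 4.622596
APV(future premiums) = 4950 * 4.622596 = 22881.8525
V = 33108.3713 - 22881.8525
= 10226.5188


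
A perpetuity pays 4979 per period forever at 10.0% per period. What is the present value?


PV = PMT / i
= 4979 / 0.1
= 49790.0


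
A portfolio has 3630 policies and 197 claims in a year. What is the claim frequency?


frequency = claims / policies
= 197 / 3630
= 0.0543


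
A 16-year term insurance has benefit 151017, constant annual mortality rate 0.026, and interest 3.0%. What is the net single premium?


NSP = benefit * sum_{k=0}^{n-1} k_p_x * q * v^(k+1)
With constant q=0.026, v=0.970874
Sum = 0.27447
NSP = 151017 * 0.27447
= 41449.5784


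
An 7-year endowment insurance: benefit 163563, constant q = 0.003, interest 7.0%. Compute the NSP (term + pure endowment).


Term component = 2622.9067
Pure endowment = 7_p_x * v^7 * benefit = 0.979188 * 0.62275 * 163563 = 99738.9362
NSP = 102361.843


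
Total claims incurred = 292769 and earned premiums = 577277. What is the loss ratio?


Loss ratio = claims / premiums
= 292769 / 577277
= 0.5072


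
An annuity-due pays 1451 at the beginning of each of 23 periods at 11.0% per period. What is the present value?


PV_due = PMT * (1-(1+i)^(-n))/i * (1+i)
PV_immediate = 11994.5923
PV_due = 11994.5923 * 1.11
= 13313.9974


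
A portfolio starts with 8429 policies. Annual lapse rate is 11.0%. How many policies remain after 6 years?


remaining = initial * (1 - lapse)^years
= 8429 * (1 - 0.11)^6
= 8429 * 0.496981
= 4189.0553


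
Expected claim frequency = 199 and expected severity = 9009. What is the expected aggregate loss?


E[S] = E[N] * E[X]
= 199 * 9009
= 1.7928e+06


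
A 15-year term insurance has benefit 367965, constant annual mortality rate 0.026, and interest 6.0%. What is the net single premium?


NSP = benefit * sum_{k=0}^{n-1} k_p_x * q * v^(k+1)
With constant q=0.026, v=0.943396
Sum = 0.217354
NSP = 367965 * 0.217354
= 79978.8396


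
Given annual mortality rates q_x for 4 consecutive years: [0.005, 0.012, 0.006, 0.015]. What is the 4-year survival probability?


p_k = 1 - q_k for each year
Survival = product of (1 - q_k)
= 0.995 * 0.988 * 0.994 * 0.985
= 0.9625


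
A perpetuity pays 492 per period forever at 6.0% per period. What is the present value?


PV = PMT / i
= 492 / 0.06
= 8200.0


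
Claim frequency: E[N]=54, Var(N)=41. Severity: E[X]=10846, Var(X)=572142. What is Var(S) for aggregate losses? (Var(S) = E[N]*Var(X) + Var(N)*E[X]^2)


Var(S) = E[N]*Var(X) + Var(N)*E[X]^2
= 54*572142 + 41*10846^2
= 30895668 + 4823064356
= 4.8540e+09


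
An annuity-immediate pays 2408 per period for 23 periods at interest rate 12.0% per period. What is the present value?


PV = PMT * (1 - (1+i)^(-n)) / i
= 2408 * (1 - (1+0.12)^(-23)) / 0.12
= 2408 * (1 - 0.073788) / 0.12
= 2408 * 7.718434
= 18585.9884


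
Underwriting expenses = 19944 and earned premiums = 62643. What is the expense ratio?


Expense ratio = expenses / premiums
= 19944 / 62643
= 0.3184


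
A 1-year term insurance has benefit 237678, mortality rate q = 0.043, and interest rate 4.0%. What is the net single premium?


NSP = benefit * q * v
v = 1/(1+i) = 0.961538
NSP = 237678 * 0.043 * 0.961538
= 9827.0712


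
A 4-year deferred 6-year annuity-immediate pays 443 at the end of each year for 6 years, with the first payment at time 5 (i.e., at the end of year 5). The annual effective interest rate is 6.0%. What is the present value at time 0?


PV at time 4 of the 6-year annuity-immediate:
a_n = 443 * (1-(1+0.06)^(-6))/0.06 = 2178.3747
Discount back 4 years to time 0:
PV = 2178.3747 * (1+0.06)^(-4)
= 2178.3747 * 0.792094
= 1725.4768


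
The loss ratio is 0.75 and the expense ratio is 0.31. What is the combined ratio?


Combined ratio = loss ratio + expense ratio
= 0.75 + 0.31
= 1.06


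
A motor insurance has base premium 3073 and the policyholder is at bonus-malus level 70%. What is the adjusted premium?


adjusted = base * BM_level / 100
= 3073 * 70 / 100
= 3073 * 0.7
= 2151.1


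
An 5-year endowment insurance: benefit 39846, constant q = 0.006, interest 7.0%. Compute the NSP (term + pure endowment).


Term component = 969.3534
Pure endowment = 5_p_x * v^5 * benefit = 0.970358 * 0.712986 * 39846 = 27567.5242
NSP = 28536.8775


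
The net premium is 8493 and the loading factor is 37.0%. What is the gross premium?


Gross = net * (1 + loading)
= 8493 * (1 + 0.37)
= 8493 * 1.37
= 11635.41


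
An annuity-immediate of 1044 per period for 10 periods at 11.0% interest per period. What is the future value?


FV = PMT * ((1+i)^n - 1) / i
= 1044 * ((1.11)^10 - 1) / 0.11
= 1044 * (2.839421 - 1) / 0.11
= 17457.7774


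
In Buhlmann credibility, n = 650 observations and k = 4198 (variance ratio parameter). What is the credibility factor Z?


Z = n / (n + k)
= 650 / (650 + 4198)
= 650 / 4848
= 0.1341


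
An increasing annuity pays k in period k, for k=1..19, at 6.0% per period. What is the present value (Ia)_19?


(Ia)_n = sum_{k=1}^{n} k * v^k, v = 1/(1+i)
v = 0.943396
Sum computed term by term:
(Ia)_19 = 92.4643


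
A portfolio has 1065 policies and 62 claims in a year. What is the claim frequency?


frequency = claims / policies
= 62 / 1065
= 0.0582


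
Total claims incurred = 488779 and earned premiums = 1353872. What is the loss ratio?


Loss ratio = claims / premiums
= 488779 / 1353872
= 0.361


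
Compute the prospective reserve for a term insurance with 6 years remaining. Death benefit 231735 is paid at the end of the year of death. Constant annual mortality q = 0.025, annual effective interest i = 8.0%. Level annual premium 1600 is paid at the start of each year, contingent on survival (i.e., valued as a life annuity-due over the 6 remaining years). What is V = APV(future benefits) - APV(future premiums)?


v = 1/(1+i) = 0.925926
APV(future benefits) per unit = sum_{k=0}^{5} k_p_x * q * v^(k+1) = 0.1092
APV(future benefits) = 231735 * 0.1092 = 25305.5309
Life annuity-due factor ä_{x:6} = sum_{k=0}^{5} k_p_x * v^k = 4.717453
APV(future premiums) = 1600 * 4.717453 = 7547.9246
V = 25305.5309 - 7547.9246
= 17757.6064


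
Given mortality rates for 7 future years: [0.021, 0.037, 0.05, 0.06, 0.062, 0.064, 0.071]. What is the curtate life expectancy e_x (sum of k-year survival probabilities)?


e_x = sum_{k=1}^{n} k_p_x
k_p_x values:
  1_p_x = 0.979
  2_p_x = 0.942777
  3_p_x = 0.895638
  4_p_x = 0.8419
  5_p_x = 0.789702
  6_p_x = 0.739161
  7_p_x = 0.686681
e_x = 5.8749


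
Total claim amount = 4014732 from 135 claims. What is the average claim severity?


severity = total / number
= 4014732 / 135
= 29738.7556


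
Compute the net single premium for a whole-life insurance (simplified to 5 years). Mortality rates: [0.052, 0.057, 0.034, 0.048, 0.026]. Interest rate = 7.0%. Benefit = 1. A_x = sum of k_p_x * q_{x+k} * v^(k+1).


v = 0.934579
Year 0: k_p_x=1.0, q=0.052, term=0.048598
Year 1: k_p_x=0.948, q=0.057, term=0.047197
Year 2: k_p_x=0.893964, q=0.034, term=0.024811
Year 3: k_p_x=0.863569, q=0.048, term=0.031623
Year 4: k_p_x=0.822118, q=0.026, term=0.01524
A_x = 0.1675


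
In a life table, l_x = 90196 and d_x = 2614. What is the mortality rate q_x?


q_x = d_x / l_x
= 2614 / 90196
= 0.029


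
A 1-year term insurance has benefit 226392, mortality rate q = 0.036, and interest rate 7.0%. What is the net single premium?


NSP = benefit * q * v
v = 1/(1+i) = 0.934579
NSP = 226392 * 0.036 * 0.934579
= 7616.9271
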